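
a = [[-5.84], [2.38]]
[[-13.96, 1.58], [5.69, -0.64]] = a @ [[2.39,-0.27]]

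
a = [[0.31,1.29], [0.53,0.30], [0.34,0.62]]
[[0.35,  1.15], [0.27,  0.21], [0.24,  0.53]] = a@ [[0.41, -0.12], [0.17, 0.92]]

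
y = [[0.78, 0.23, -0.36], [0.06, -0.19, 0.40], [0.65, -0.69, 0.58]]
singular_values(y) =[1.18, 0.91, 0.14]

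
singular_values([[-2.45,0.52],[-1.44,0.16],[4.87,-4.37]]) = [7.01, 1.41]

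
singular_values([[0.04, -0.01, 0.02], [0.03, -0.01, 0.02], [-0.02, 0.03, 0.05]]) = [0.06, 0.06, 0.0]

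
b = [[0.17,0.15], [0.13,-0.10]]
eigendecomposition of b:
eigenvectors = [[0.93, -0.41],[0.37, 0.91]]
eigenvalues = [0.23, -0.16]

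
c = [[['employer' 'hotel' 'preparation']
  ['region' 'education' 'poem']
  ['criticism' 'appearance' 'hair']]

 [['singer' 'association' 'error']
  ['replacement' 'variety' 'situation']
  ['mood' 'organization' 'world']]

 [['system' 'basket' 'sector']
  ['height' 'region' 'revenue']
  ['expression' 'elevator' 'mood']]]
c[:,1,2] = ['poem', 'situation', 'revenue']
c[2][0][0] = 'system'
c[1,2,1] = 'organization'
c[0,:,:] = [['employer', 'hotel', 'preparation'], ['region', 'education', 'poem'], ['criticism', 'appearance', 'hair']]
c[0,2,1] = 'appearance'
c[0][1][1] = 'education'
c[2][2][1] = 'elevator'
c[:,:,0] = [['employer', 'region', 'criticism'], ['singer', 'replacement', 'mood'], ['system', 'height', 'expression']]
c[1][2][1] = 'organization'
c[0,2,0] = 'criticism'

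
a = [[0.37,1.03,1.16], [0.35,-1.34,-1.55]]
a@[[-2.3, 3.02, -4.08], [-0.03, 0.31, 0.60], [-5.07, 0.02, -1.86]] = [[-6.76, 1.46, -3.05],  [7.09, 0.61, 0.65]]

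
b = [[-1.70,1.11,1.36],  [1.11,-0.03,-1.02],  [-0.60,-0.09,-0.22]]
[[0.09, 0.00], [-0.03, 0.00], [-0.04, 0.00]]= b @[[0.04, -0.0], [0.06, -0.0], [0.07, -0.0]]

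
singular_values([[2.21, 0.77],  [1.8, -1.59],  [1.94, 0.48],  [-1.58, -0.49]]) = [3.8, 1.89]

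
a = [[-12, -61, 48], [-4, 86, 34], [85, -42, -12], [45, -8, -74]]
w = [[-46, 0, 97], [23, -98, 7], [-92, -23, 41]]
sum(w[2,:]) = -74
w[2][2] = 41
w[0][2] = 97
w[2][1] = -23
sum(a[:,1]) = -25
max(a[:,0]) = 85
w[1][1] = -98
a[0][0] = -12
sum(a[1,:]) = 116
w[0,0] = -46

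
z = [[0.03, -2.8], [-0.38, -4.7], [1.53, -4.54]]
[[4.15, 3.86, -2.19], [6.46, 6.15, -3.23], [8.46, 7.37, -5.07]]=z@[[1.17, 0.75, -1.03], [-1.47, -1.37, 0.77]]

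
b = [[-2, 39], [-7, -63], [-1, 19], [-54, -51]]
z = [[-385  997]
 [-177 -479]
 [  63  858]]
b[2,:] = [-1, 19]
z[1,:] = [-177, -479]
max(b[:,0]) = -1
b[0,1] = 39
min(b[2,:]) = -1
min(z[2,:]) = 63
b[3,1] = -51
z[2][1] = 858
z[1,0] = -177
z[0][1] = 997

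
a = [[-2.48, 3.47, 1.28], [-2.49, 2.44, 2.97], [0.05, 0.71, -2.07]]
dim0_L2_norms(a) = [3.51, 4.3, 3.84]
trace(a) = -2.11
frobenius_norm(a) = 6.75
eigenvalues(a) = [(0.09+0.94j), (0.09-0.94j), (-2.28+0j)]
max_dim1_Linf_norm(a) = 3.47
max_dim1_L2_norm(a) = 4.58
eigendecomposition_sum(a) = [[(-1.43+0.69j), (1.77-0.17j), (1.39-0.44j)], [-1.13+0.05j, 1.20+0.37j, (1.03+0.1j)], [-0.33+0.18j, (0.41-0.06j), (0.32-0.12j)]] + [[-1.43-0.69j, 1.77+0.17j, (1.39+0.44j)],[(-1.13-0.05j), 1.20-0.37j, 1.03-0.10j],[(-0.33-0.18j), 0.41+0.06j, (0.32+0.12j)]] + [[(0.39+0j), (-0.06-0j), (-1.5-0j)],[-0.24-0.00j, 0.04+0.00j, 0.91+0.00j],[0.70+0.00j, -0.11-0.00j, -2.71-0.00j]]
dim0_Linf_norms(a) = [2.49, 3.47, 2.97]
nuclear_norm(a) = 8.91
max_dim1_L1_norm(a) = 7.9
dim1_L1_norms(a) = [7.23, 7.9, 2.83]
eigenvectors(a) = [[-0.80+0.00j,(-0.8-0j),0.46+0.00j], [(-0.52-0.22j),(-0.52+0.22j),(-0.28+0j)], [(-0.19+0.01j),(-0.19-0.01j),0.84+0.00j]]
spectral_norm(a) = 6.26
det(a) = -2.03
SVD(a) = [[-0.69, 0.46, -0.56], [-0.72, -0.32, 0.62], [0.1, 0.83, 0.55]] @ diag([6.26162561181923, 2.524141252845418, 0.12866869507924283]) @ [[0.56, -0.65, -0.52],[-0.12, 0.55, -0.82],[-0.82, -0.52, -0.23]]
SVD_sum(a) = [[-2.40, 2.79, 2.22], [-2.52, 2.93, 2.32], [0.35, -0.41, -0.33]] + [[-0.14,0.64,-0.95], [0.09,-0.45,0.67], [-0.25,1.16,-1.73]] + [[0.06, 0.04, 0.02], [-0.07, -0.04, -0.02], [-0.06, -0.04, -0.02]]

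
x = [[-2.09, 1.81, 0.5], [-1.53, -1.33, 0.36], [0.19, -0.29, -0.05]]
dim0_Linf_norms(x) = [2.09, 1.81, 0.5]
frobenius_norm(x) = 3.50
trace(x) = -3.47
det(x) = -0.02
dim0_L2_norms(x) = [2.6, 2.26, 0.62]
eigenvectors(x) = [[-0.73+0.00j, -0.73-0.00j, (0.23+0j)],[-0.17-0.66j, (-0.17+0.66j), -0.00+0.00j],[0.08-0.03j, 0.08+0.03j, 0.97+0.00j]]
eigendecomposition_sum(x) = [[(-1.04+0.59j), 0.90+0.97j, (0.25-0.14j)], [(-0.77-0.8j), -0.66+1.04j, 0.18+0.19j], [0.10-0.11j, -0.15-0.07j, -0.02+0.03j]] + [[(-1.04-0.59j), 0.90-0.97j, (0.25+0.14j)], [-0.77+0.80j, (-0.66-1.04j), 0.18-0.19j], [(0.1+0.11j), -0.15+0.07j, -0.02-0.03j]] + [[(-0+0j), 0j, -0.00-0.00j],[0.00-0.00j, (-0-0j), 0.00+0.00j],[-0.00+0.00j, 0.00+0.00j, (-0-0j)]]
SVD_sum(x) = [[-2.32, 1.42, 0.55], [-0.56, 0.34, 0.13], [0.26, -0.16, -0.06]] + [[0.23, 0.39, -0.05], [-0.97, -1.67, 0.23], [-0.07, -0.13, 0.02]] + [[-0.0, 0.00, -0.00], [0.0, -0.0, 0.00], [-0.00, 0.0, -0.00]]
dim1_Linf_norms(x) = [2.09, 1.53, 0.29]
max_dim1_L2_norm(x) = 2.81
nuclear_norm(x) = 4.88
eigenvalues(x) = [(-1.73+1.65j), (-1.73-1.65j), (-0+0j)]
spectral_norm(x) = 2.87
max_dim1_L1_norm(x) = 4.4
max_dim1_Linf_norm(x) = 2.09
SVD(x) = [[-0.97, 0.23, 0.12], [-0.23, -0.97, -0.05], [0.11, -0.07, 0.99]] @ diag([2.8698518232102215, 2.005052027209354, 0.0041086494900367115]) @ [[0.83, -0.51, -0.2], [0.50, 0.86, -0.12], [-0.23, 0.0, -0.97]]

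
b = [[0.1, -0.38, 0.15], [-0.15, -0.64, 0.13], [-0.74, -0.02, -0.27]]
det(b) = -0.001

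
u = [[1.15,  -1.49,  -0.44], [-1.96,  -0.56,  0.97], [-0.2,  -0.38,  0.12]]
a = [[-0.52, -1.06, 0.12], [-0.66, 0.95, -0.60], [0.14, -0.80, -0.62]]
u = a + [[1.67, -0.43, -0.56], [-1.30, -1.51, 1.57], [-0.34, 0.42, 0.74]]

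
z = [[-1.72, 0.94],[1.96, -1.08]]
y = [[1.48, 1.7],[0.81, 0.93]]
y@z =[[0.79, -0.44], [0.43, -0.24]]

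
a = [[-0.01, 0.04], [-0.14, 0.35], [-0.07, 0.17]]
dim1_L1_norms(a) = [0.05, 0.49, 0.24]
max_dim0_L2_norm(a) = 0.39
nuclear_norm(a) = 0.43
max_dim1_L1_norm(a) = 0.49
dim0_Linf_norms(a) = [0.14, 0.35]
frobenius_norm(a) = 0.42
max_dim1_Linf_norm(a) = 0.35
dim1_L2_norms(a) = [0.04, 0.38, 0.18]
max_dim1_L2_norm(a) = 0.38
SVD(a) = [[-0.10, 0.95], [-0.89, 0.04], [-0.44, -0.30]] @ diag([0.42138532269168916, 0.0058659884095445414]) @ [[0.37, -0.93], [0.93, 0.37]]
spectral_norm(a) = 0.42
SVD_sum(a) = [[-0.02, 0.04], [-0.14, 0.35], [-0.07, 0.17]] + [[0.01, 0.0], [0.0, 0.00], [-0.00, -0.0]]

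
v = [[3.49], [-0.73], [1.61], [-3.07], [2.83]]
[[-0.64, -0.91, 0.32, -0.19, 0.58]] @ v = [[1.17]]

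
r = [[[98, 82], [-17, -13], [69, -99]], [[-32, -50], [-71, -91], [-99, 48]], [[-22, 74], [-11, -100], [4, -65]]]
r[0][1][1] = -13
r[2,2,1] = -65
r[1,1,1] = -91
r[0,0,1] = 82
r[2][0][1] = 74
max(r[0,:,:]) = 98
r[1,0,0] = -32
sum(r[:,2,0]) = -26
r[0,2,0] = 69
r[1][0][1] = -50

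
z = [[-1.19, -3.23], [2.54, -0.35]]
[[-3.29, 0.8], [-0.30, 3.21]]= z@ [[0.02, 1.17],[1.01, -0.68]]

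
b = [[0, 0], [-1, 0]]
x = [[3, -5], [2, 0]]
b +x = [[3, -5], [1, 0]]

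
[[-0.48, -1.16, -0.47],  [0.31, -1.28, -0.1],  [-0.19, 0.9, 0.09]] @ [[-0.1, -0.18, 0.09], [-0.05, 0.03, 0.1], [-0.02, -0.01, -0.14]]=[[0.12,0.06,-0.09], [0.04,-0.09,-0.09], [-0.03,0.06,0.06]]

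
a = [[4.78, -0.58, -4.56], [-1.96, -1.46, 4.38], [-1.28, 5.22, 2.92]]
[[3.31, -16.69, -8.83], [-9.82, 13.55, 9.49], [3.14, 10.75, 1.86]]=a @ [[-1.32, -0.73, -0.17], [1.57, 0.28, -0.72], [-2.31, 2.86, 1.85]]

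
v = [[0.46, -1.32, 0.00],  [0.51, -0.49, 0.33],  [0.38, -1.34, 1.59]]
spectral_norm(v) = 2.45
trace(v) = 1.56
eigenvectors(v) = [[(-0.79+0j),  -0.79-0.00j,  -0.18+0.00j], [(-0.21+0.44j),  -0.21-0.44j,  (0.12+0j)], [(-0.15+0.33j),  -0.15-0.33j,  (0.98+0j)]]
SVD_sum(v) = [[0.31, -0.87, 0.66],[0.20, -0.54, 0.41],[0.57, -1.57, 1.20]] + [[0.22,-0.42,-0.66],[0.03,-0.07,-0.1],[-0.13,0.25,0.40]] + [[-0.08, -0.03, -0.01], [0.28, 0.12, 0.02], [-0.05, -0.02, -0.00]]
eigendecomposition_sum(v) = [[0.23+0.34j, -0.76+0.05j, (0.14+0.06j)], [(0.25-0.04j), -0.18+0.44j, 0.07-0.06j], [0.19-0.03j, -0.12+0.32j, 0.05-0.05j]] + [[(0.23-0.34j), (-0.76-0.05j), (0.14-0.06j)],  [0.25+0.04j, -0.18-0.44j, (0.07+0.06j)],  [0.19+0.03j, (-0.12-0.32j), 0.05+0.05j]] + [[(-0-0j), (0.21-0j), -0.28+0.00j],[0.00+0.00j, (-0.14+0j), 0.19-0.00j],[0.01+0.00j, (-1.09+0j), 1.49-0.00j]]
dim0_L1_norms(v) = [1.35, 3.15, 1.92]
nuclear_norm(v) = 3.73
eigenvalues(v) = [(0.11+0.74j), (0.11-0.74j), (1.35+0j)]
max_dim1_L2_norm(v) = 2.11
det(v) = 0.75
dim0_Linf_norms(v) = [0.51, 1.34, 1.59]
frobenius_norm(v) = 2.65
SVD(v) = [[0.46, -0.85, 0.26], [0.29, -0.13, -0.95], [0.84, 0.51, 0.18]] @ diag([2.452911762881919, 0.9549548282026041, 0.32013303423428197]) @ [[0.28, -0.76, 0.58], [-0.27, 0.52, 0.81], [-0.92, -0.38, -0.07]]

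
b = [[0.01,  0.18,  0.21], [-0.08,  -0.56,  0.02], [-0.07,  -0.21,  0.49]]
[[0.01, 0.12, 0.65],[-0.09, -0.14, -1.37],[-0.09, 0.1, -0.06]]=b @ [[0.59, 2.95, 1.81], [0.08, -0.16, 2.23], [-0.07, 0.56, 1.09]]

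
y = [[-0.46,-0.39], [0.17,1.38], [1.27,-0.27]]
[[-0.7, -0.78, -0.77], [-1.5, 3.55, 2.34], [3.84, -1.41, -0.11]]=y@ [[2.72, -0.55, 0.27],  [-1.42, 2.64, 1.66]]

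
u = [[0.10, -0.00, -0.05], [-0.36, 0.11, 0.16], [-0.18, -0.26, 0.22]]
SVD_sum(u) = [[0.09, 0.02, -0.06], [-0.3, -0.06, 0.2], [-0.26, -0.05, 0.17]] + [[0.01,-0.02,0.0], [-0.06,0.17,-0.04], [0.08,-0.21,0.05]] + [[0.0, 0.0, 0.0], [0.00, 0.0, 0.0], [0.00, 0.00, 0.0]]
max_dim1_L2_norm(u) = 0.41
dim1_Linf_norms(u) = [0.1, 0.36, 0.26]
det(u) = 0.00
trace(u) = 0.43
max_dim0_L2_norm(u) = 0.41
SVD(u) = [[-0.22, 0.08, 0.97], [0.74, -0.64, 0.22], [0.63, 0.77, 0.08]] @ diag([0.4917076494639506, 0.29391144606552816, 0.006296771419293086]) @ [[-0.82, -0.17, 0.55], [0.33, -0.92, 0.22], [0.47, 0.36, 0.81]]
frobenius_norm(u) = 0.57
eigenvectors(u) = [[(-0.46+0j), (-0.07+0.14j), -0.07-0.14j], [-0.34+0.00j, (0.08-0.66j), 0.08+0.66j], [(-0.82+0j), (0.73+0j), (0.73-0j)]]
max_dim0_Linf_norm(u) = 0.36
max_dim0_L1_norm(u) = 0.64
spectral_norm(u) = 0.49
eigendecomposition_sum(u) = [[0.01-0.00j, 0j, 0.00+0.00j], [(0.01-0j), 0.00+0.00j, 0.00+0.00j], [(0.01-0j), 0.00+0.00j, 0.00+0.00j]] + [[(0.05+0j),-0.00-0.03j,(-0.03+0.01j)], [(-0.18+0.07j),(0.05+0.13j),0.08-0.09j], [-0.10-0.19j,(-0.13+0.08j),0.11+0.07j]] + [[0.05-0.00j, (-0+0.03j), (-0.03-0.01j)], [(-0.18-0.07j), 0.05-0.13j, 0.08+0.09j], [-0.10+0.19j, -0.13-0.08j, 0.11-0.07j]]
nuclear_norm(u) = 0.79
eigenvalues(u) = [(0.01+0j), (0.21+0.2j), (0.21-0.2j)]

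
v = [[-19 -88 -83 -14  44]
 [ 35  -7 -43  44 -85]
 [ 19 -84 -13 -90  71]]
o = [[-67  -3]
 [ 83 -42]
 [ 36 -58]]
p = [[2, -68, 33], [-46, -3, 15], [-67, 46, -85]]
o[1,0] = 83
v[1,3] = 44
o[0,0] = -67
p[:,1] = [-68, -3, 46]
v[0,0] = -19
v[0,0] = -19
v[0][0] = -19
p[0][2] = 33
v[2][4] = 71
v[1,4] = -85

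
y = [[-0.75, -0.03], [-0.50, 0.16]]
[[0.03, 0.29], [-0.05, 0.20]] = y @ [[-0.02, -0.39], [-0.36, 0.02]]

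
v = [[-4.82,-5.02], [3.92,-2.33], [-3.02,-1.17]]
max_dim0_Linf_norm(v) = 5.02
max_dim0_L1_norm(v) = 11.76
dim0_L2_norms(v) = [6.91, 5.66]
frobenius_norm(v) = 8.93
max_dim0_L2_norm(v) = 6.91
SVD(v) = [[-0.88, -0.34], [0.26, -0.93], [-0.41, 0.16]] @ diag([7.74906171146463, 4.435024531151196]) @ [[0.83, 0.55], [-0.55, 0.83]]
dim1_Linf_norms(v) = [5.02, 3.92, 3.02]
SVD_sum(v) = [[-5.66, -3.75], [1.65, 1.09], [-2.64, -1.75]] + [[0.84,  -1.27], [2.27,  -3.42], [-0.38,  0.58]]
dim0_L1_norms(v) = [11.76, 8.52]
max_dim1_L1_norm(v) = 9.84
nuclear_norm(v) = 12.18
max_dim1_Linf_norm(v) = 5.02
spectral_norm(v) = 7.75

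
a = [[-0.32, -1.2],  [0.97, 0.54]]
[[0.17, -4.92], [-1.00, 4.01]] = a @ [[-1.12, 2.17], [0.16, 3.52]]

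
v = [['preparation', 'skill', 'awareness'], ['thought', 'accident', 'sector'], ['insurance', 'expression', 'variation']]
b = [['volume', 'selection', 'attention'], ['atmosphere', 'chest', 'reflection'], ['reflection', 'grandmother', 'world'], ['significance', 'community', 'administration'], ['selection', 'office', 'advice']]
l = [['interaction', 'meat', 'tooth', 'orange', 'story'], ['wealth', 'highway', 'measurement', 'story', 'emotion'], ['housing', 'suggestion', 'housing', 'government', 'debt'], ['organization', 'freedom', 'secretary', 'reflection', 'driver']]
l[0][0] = 'interaction'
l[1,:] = ['wealth', 'highway', 'measurement', 'story', 'emotion']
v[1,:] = ['thought', 'accident', 'sector']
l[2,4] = 'debt'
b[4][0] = 'selection'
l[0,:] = ['interaction', 'meat', 'tooth', 'orange', 'story']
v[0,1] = 'skill'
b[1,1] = 'chest'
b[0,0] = 'volume'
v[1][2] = 'sector'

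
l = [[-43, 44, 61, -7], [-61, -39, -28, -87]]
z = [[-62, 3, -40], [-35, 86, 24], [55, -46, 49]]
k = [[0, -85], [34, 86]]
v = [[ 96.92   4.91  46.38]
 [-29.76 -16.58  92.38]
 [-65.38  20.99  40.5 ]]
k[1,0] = 34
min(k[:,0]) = 0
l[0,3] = -7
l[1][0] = -61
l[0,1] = 44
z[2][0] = 55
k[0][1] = -85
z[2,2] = 49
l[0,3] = -7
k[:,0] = [0, 34]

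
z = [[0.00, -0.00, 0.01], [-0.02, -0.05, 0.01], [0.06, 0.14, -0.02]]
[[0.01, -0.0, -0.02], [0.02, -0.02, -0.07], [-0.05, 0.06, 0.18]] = z @ [[1.82, 2.24, -0.02],[-1.01, -0.57, 1.00],[0.97, -0.08, -1.86]]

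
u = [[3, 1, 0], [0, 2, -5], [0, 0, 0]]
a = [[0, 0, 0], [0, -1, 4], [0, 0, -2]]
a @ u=[[0, 0, 0], [0, -2, 5], [0, 0, 0]]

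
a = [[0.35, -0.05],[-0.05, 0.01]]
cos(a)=[[0.94, 0.01], [0.01, 1.0]]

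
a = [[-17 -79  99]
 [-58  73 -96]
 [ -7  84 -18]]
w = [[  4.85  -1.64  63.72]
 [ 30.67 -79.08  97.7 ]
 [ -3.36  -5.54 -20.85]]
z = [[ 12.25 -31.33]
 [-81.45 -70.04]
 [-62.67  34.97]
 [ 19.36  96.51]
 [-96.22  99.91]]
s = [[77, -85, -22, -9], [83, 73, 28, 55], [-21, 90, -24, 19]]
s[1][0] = 83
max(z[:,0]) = 19.36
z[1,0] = -81.45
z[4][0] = -96.22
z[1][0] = -81.45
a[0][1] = -79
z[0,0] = 12.25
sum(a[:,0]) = -82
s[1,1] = 73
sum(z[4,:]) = 3.6899999999999977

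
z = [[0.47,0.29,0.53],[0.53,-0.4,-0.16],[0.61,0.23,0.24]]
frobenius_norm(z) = 1.24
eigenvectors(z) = [[-0.74, -0.23, -0.13], [-0.20, 0.97, -0.8], [-0.64, -0.11, 0.59]]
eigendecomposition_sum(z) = [[0.62,0.19,0.39],[0.17,0.05,0.11],[0.54,0.17,0.34]] + [[-0.12,0.10,0.11],[0.53,-0.44,-0.47],[-0.06,0.05,0.06]] + [[-0.03, -0.0, 0.03], [-0.17, -0.02, 0.21], [0.13, 0.01, -0.15]]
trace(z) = 0.31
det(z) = 0.10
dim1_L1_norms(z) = [1.29, 1.09, 1.08]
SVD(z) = [[-0.70, 0.37, -0.61],[-0.27, -0.93, -0.26],[-0.67, -0.01, 0.75]] @ diag([1.0315227474998143, 0.6705807844625015, 0.14588431341337196]) @ [[-0.85, -0.24, -0.47], [-0.48, 0.71, 0.51], [0.21, 0.66, -0.72]]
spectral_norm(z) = 1.03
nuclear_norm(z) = 1.85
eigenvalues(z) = [1.01, -0.51, -0.2]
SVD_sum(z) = [[0.61, 0.17, 0.34],[0.24, 0.07, 0.13],[0.58, 0.16, 0.32]] + [[-0.12, 0.18, 0.13],[0.3, -0.44, -0.32],[0.0, -0.01, -0.0]] + [[-0.02, -0.06, 0.06], [-0.01, -0.02, 0.03], [0.02, 0.07, -0.08]]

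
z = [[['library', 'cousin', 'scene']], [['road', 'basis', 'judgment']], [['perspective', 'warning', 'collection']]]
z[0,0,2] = 'scene'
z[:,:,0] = [['library'], ['road'], ['perspective']]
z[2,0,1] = 'warning'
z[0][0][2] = 'scene'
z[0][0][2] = 'scene'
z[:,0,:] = [['library', 'cousin', 'scene'], ['road', 'basis', 'judgment'], ['perspective', 'warning', 'collection']]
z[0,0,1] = 'cousin'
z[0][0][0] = 'library'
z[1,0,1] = 'basis'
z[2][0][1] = 'warning'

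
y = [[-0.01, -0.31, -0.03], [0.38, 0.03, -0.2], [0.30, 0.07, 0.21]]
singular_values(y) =[0.49, 0.33, 0.26]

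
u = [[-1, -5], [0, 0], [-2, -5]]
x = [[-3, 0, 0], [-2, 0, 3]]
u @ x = [[13, 0, -15], [0, 0, 0], [16, 0, -15]]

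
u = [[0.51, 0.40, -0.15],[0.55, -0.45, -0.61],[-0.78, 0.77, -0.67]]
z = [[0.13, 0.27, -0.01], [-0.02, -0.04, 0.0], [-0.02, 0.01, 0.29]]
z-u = [[-0.38, -0.13, 0.14],[-0.57, 0.41, 0.61],[0.76, -0.76, 0.96]]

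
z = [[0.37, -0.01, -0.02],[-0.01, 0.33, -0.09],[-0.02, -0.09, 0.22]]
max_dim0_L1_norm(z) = 0.43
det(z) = 0.02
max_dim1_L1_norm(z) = 0.43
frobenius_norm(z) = 0.56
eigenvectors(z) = [[-0.11,-0.99,-0.13], [-0.49,0.17,-0.86], [-0.87,0.03,0.5]]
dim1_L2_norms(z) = [0.37, 0.34, 0.24]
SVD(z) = [[-0.13,0.99,0.11],[-0.86,-0.17,0.49],[0.5,-0.03,0.87]] @ diag([0.38061164475393494, 0.37232184687011416, 0.16706650837595088]) @ [[-0.13, -0.86, 0.50],[0.99, -0.17, -0.03],[0.11, 0.49, 0.87]]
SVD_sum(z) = [[0.01, 0.04, -0.02], [0.04, 0.28, -0.16], [-0.02, -0.16, 0.09]] + [[0.36, -0.06, -0.01], [-0.06, 0.01, 0.00], [-0.01, 0.0, 0.0]] + [[0.00, 0.01, 0.02],  [0.01, 0.04, 0.07],  [0.02, 0.07, 0.13]]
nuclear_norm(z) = 0.92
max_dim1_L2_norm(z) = 0.37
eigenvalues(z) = [0.17, 0.37, 0.38]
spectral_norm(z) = 0.38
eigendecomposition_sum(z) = [[0.0, 0.01, 0.02], [0.01, 0.04, 0.07], [0.02, 0.07, 0.13]] + [[0.36, -0.06, -0.01], [-0.06, 0.01, 0.0], [-0.01, 0.00, 0.00]] + [[0.01, 0.04, -0.02], [0.04, 0.28, -0.16], [-0.02, -0.16, 0.09]]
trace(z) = 0.92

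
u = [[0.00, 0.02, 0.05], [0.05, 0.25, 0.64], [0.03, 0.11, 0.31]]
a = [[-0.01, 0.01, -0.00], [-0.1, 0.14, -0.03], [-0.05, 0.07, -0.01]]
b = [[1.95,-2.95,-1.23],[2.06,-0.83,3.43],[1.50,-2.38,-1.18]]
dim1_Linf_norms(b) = [2.95, 3.43, 2.38]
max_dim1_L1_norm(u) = 0.94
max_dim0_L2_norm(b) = 3.88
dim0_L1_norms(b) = [5.51, 6.16, 5.84]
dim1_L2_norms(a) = [0.01, 0.17, 0.09]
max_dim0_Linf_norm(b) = 3.43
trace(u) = 0.56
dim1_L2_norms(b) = [3.74, 4.09, 3.05]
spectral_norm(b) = 4.91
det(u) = -0.00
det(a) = -0.00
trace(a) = 0.12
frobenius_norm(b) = 6.33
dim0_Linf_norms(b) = [2.06, 2.95, 3.43]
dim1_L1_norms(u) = [0.07, 0.94, 0.45]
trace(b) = -0.06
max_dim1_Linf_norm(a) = 0.14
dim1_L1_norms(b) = [6.13, 6.32, 5.06]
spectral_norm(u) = 0.77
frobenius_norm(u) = 0.77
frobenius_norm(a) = 0.20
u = a @ b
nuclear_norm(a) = 0.20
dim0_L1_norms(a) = [0.16, 0.22, 0.04]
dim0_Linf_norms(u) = [0.05, 0.25, 0.64]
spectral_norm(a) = 0.20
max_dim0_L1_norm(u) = 1.0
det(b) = -0.02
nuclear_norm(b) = 8.90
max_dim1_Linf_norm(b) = 3.43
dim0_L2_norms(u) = [0.06, 0.27, 0.71]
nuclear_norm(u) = 0.78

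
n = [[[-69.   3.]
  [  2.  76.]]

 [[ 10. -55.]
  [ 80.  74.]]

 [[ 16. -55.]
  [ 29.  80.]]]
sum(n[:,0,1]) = -107.0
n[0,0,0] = -69.0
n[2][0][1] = -55.0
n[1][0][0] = 10.0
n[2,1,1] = 80.0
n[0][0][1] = 3.0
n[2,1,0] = 29.0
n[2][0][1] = -55.0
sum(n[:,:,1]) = 123.0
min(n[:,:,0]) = -69.0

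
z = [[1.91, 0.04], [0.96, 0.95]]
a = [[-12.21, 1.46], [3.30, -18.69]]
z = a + [[14.12,-1.42], [-2.34,19.64]]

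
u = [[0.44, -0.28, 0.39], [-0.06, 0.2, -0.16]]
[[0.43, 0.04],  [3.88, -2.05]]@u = [[0.19, -0.11, 0.16], [1.83, -1.5, 1.84]]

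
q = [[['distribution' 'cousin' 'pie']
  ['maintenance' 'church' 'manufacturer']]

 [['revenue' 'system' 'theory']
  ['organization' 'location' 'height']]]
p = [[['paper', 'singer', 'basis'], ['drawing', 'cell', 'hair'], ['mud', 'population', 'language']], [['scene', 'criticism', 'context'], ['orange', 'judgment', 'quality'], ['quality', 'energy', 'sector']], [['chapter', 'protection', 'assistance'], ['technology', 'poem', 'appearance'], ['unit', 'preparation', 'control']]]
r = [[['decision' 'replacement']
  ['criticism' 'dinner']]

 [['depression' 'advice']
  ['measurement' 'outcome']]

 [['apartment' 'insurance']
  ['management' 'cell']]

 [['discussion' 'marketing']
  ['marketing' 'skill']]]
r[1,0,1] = 'advice'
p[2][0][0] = 'chapter'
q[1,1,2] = 'height'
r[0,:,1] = ['replacement', 'dinner']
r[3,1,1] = 'skill'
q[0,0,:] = ['distribution', 'cousin', 'pie']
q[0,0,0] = 'distribution'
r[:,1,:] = [['criticism', 'dinner'], ['measurement', 'outcome'], ['management', 'cell'], ['marketing', 'skill']]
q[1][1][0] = 'organization'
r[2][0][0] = 'apartment'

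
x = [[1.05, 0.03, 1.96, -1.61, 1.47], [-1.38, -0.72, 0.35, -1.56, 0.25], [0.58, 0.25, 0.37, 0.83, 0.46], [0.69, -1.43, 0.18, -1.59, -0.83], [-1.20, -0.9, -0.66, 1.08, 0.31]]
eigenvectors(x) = [[0.35+0.00j, (-0.38-0.43j), -0.38+0.43j, -0.54+0.00j, -0.21+0.00j], [(0.67+0j), (0.24-0.36j), 0.24+0.36j, 0.56+0.00j, -0.02+0.00j], [(-0.27+0j), -0.03+0.03j, -0.03-0.03j, (-0.47+0j), (0.75+0j)], [0.60+0.00j, (-0.21+0.33j), -0.21-0.33j, -0.41+0.00j, 0.28+0.00j], [(0.06+0j), 0.58+0.00j, 0.58-0.00j, (0.01+0j), -0.56+0.00j]]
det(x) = -2.97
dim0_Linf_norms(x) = [1.38, 1.43, 1.96, 1.61, 1.47]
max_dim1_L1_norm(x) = 6.12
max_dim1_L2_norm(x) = 3.11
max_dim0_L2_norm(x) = 3.07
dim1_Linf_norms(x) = [1.96, 1.56, 0.83, 1.59, 1.2]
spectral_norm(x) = 3.68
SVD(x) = [[-0.77, 0.38, -0.35, 0.24, -0.27],[-0.3, -0.61, -0.52, -0.29, 0.43],[0.06, 0.40, -0.05, 0.41, 0.82],[-0.42, -0.48, 0.63, 0.44, 0.09],[0.37, -0.31, -0.45, 0.71, -0.26]] @ diag([3.684113105032175, 2.6852322148849685, 1.9335396411561065, 1.1638885487611486, 0.13351585529344592]) @ [[-0.3, 0.13, -0.52, 0.77, -0.2],[0.56, 0.56, 0.3, 0.41, 0.33],[0.67, -0.07, -0.25, -0.08, -0.69],[0.29, -0.81, 0.12, 0.4, 0.28],[-0.25, -0.03, 0.75, 0.28, -0.54]]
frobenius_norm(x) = 5.09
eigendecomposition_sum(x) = [[-0.13+0.00j, (-0.62-0j), (0.16-0j), (-0.85-0j), -0.13-0.00j], [-0.25+0.00j, -1.19-0.00j, 0.31-0.00j, (-1.65-0j), (-0.26-0j)], [(0.1-0j), 0.48+0.00j, (-0.13+0j), (0.66+0j), 0.10+0.00j], [-0.22+0.00j, -1.07-0.00j, (0.28-0j), -1.48-0.00j, (-0.23-0j)], [-0.02+0.00j, (-0.11-0j), (0.03-0j), -0.15-0.00j, -0.02-0.00j]] + [[(0.33+0.51j),(0.5+0.05j),0.67-0.20j,-0.50-0.38j,(0.5-0.64j)],[(-0.3+0.34j),(0.06+0.37j),(0.27+0.45j),(0.17-0.43j),(0.56+0.24j)],[0.04-0.03j,0.00-0.04j,(-0.02-0.05j),-0.03+0.04j,-0.06-0.04j],[0.27-0.31j,(-0.06-0.34j),-0.26-0.40j,(-0.15+0.4j),(-0.52-0.21j)],[-0.60-0.09j,(-0.37+0.35j),-0.30+0.64j,(0.62-0.13j),0.15+0.81j]] + [[0.33-0.51j, 0.50-0.05j, (0.67+0.2j), -0.50+0.38j, (0.5+0.64j)], [-0.30-0.34j, 0.06-0.37j, (0.27-0.45j), (0.17+0.43j), (0.56-0.24j)], [0.04+0.03j, 0.00+0.04j, (-0.02+0.05j), (-0.03-0.04j), (-0.06+0.04j)], [0.27+0.31j, -0.06+0.34j, (-0.26+0.4j), (-0.15-0.4j), (-0.52+0.21j)], [(-0.6+0.09j), -0.37-0.35j, (-0.3-0.64j), (0.62+0.13j), (0.15-0.81j)]] + [[0.51-0.00j, -0.34+0.00j, 0.49+0.00j, 0.25-0.00j, (0.59+0j)], [-0.53+0.00j, (0.35-0j), -0.51-0.00j, -0.26+0.00j, -0.61-0.00j], [(0.44-0j), (-0.3+0j), 0.42+0.00j, (0.21-0j), (0.51+0j)], [(0.39-0j), -0.26+0.00j, (0.37+0j), 0.19-0.00j, (0.45+0j)], [(-0+0j), 0.00-0.00j, (-0-0j), -0.00+0.00j, (-0.01-0j)]] + [[(0.01-0j),-0.02+0.00j,-0.03+0.00j,-0.00-0.00j,(0.01+0j)],[-0j,(-0+0j),(-0+0j),(-0-0j),0.00+0.00j],[-0.04+0.00j,0.06-0.00j,0.12-0.00j,0.01+0.00j,(-0.04-0j)],[(-0.01+0j),(0.02-0j),(0.04-0j),0j,-0.02-0.00j],[(0.03-0j),-0.05+0.00j,(-0.09+0j),-0.01-0.00j,0.03+0.00j]]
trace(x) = -0.58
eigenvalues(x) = [(-2.95+0j), (0.37+2.03j), (0.37-2.03j), (1.47+0j), (0.16+0j)]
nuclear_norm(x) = 9.60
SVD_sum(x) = [[0.84, -0.37, 1.48, -2.18, 0.56], [0.33, -0.14, 0.58, -0.85, 0.22], [-0.06, 0.03, -0.11, 0.16, -0.04], [0.45, -0.20, 0.80, -1.18, 0.30], [-0.4, 0.17, -0.7, 1.03, -0.27]] + [[0.57,0.58,0.3,0.42,0.34], [-0.92,-0.92,-0.48,-0.67,-0.54], [0.6,0.60,0.32,0.44,0.35], [-0.73,-0.73,-0.38,-0.53,-0.43], [-0.47,-0.47,-0.25,-0.34,-0.28]] + [[-0.46, 0.05, 0.17, 0.05, 0.47], [-0.68, 0.08, 0.25, 0.08, 0.7], [-0.07, 0.01, 0.03, 0.01, 0.07], [0.82, -0.09, -0.30, -0.09, -0.84], [-0.58, 0.06, 0.22, 0.07, 0.6]] + [[0.08, -0.23, 0.03, 0.11, 0.08], [-0.1, 0.27, -0.04, -0.13, -0.1], [0.14, -0.39, 0.06, 0.19, 0.13], [0.15, -0.41, 0.06, 0.2, 0.14], [0.24, -0.67, 0.1, 0.33, 0.23]] + [[0.01, 0.00, -0.03, -0.01, 0.02], [-0.01, -0.0, 0.04, 0.02, -0.03], [-0.03, -0.0, 0.08, 0.03, -0.06], [-0.00, -0.00, 0.01, 0.0, -0.01], [0.01, 0.0, -0.03, -0.01, 0.02]]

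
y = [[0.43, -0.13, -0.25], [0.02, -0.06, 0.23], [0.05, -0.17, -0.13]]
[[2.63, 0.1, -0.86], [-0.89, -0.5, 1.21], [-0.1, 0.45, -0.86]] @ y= [[1.09, -0.2, -0.52],  [-0.33, -0.06, -0.05],  [-0.08, 0.13, 0.24]]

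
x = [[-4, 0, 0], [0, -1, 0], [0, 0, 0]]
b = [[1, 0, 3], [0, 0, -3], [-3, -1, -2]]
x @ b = [[-4, 0, -12], [0, 0, 3], [0, 0, 0]]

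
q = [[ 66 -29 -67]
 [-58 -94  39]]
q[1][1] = -94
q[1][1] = -94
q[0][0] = 66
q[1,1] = -94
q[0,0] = 66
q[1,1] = -94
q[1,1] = -94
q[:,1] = [-29, -94]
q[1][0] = -58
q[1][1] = -94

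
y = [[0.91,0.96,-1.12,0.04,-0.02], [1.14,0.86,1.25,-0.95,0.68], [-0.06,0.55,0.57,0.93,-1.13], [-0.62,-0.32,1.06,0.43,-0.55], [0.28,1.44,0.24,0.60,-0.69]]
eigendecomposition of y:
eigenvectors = [[0.55+0.00j, -0.39-0.01j, -0.39+0.01j, (0.18+0j), (0.39+0j)], [0.63+0.00j, (0.42+0.07j), 0.42-0.07j, (-0.06+0j), (-0.55+0j)], [(-0.21+0j), (0.3+0.17j), 0.30-0.17j, 0.11+0.00j, 0.44+0.00j], [-0.46+0.00j, (0.43+0.09j), 0.43-0.09j, 0.75+0.00j, (-0.04+0j)], [0.24+0.00j, 0.59+0.00j, 0.59-0.00j, 0.63+0.00j, (0.58+0j)]]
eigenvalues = [(2.39+0j), (0.71+0.31j), (0.71-0.31j), (-0+0j), (-1.73+0j)]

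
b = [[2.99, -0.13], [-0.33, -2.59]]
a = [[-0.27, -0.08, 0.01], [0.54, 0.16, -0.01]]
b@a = [[-0.88, -0.26, 0.03], [-1.31, -0.39, 0.02]]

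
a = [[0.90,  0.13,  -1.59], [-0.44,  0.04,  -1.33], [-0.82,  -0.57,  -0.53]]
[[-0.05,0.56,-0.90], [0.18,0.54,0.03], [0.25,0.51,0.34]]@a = [[0.45, 0.53, -0.19],[-0.1, 0.03, -1.02],[-0.28, -0.14, -1.26]]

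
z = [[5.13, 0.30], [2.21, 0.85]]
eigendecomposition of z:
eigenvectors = [[0.89, -0.07], [0.45, 1.00]]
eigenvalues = [5.28, 0.7]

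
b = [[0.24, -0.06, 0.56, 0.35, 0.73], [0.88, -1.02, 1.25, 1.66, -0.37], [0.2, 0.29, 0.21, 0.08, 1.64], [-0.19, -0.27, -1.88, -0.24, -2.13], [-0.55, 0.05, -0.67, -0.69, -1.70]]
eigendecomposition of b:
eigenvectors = [[(0.12+0.14j), (0.12-0.14j), (-0+0j), (-0.07+0j), 0.72+0.00j], [0.75+0.00j, 0.75-0.00j, 0.76+0.00j, 0.83+0.00j, 0.65+0.00j], [-0.15+0.36j, (-0.15-0.36j), -0.09+0.00j, (-0+0j), 0.08+0.00j], [-0.15-0.21j, -0.15+0.21j, (0.62+0j), (0.53+0j), (-0.09+0j)], [-0.11-0.41j, (-0.11+0.41j), -0.17+0.00j, (-0.16+0j), -0.21+0.00j]]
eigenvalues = [(-1.41+0.51j), (-1.41-0.51j), (0.27+0j), (0.04+0j), (-0.01+0j)]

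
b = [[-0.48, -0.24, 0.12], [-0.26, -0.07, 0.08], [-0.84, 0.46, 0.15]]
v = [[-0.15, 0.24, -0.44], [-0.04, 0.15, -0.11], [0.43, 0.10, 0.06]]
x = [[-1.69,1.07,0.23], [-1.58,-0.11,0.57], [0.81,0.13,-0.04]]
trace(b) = -0.40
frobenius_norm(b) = 1.15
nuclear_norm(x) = 3.70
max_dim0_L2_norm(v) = 0.46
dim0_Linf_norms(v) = [0.43, 0.24, 0.44]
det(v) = 0.02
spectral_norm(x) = 2.59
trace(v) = 0.06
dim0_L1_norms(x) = [4.08, 1.31, 0.84]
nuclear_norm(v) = 1.06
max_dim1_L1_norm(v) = 0.83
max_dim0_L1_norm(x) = 4.08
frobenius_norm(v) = 0.71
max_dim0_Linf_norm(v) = 0.44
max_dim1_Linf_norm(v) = 0.44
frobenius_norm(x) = 2.75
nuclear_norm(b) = 1.52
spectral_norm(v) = 0.58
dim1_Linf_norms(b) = [0.48, 0.26, 0.84]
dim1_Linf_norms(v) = [0.44, 0.15, 0.43]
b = v @ x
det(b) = 0.01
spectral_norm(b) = 1.06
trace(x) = -1.84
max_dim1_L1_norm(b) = 1.45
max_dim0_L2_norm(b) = 1.0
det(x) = 0.52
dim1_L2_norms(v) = [0.52, 0.19, 0.45]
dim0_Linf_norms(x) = [1.69, 1.07, 0.57]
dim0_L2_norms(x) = [2.45, 1.08, 0.62]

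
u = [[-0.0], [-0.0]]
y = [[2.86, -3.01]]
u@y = [[0.0, 0.0], [0.00, 0.0]]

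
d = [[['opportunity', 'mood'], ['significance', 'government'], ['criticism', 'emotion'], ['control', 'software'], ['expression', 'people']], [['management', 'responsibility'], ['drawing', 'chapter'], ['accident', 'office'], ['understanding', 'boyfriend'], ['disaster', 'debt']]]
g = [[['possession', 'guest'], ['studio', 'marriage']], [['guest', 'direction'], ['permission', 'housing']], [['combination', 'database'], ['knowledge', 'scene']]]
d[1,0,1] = 'responsibility'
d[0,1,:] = ['significance', 'government']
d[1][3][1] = 'boyfriend'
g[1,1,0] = 'permission'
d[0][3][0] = 'control'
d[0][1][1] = 'government'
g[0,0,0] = 'possession'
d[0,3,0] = 'control'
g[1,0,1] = 'direction'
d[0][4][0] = 'expression'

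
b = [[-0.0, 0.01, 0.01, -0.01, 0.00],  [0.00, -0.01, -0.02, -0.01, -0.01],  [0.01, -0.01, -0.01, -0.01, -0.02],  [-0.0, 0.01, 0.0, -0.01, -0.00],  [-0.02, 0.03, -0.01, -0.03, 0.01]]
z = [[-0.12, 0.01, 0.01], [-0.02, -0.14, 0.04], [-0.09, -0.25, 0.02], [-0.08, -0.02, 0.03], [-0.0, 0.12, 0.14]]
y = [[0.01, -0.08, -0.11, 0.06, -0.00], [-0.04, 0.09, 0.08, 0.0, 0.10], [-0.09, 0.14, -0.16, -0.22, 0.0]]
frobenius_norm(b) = 0.07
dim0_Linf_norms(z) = [0.12, 0.25, 0.14]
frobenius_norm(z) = 0.39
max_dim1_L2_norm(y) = 0.32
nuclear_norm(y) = 0.61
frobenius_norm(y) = 0.39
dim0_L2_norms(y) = [0.1, 0.18, 0.21, 0.23, 0.1]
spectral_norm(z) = 0.33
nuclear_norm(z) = 0.61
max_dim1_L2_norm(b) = 0.05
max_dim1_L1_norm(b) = 0.1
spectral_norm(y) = 0.32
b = z @ y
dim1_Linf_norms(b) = [0.01, 0.02, 0.02, 0.01, 0.03]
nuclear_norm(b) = 0.11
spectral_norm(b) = 0.05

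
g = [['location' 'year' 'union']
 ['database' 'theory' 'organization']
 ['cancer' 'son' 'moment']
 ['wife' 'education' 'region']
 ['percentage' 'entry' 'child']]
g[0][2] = 'union'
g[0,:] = ['location', 'year', 'union']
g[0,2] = 'union'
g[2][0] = 'cancer'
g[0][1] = 'year'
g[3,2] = 'region'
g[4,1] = 'entry'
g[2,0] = 'cancer'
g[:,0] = ['location', 'database', 'cancer', 'wife', 'percentage']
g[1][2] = 'organization'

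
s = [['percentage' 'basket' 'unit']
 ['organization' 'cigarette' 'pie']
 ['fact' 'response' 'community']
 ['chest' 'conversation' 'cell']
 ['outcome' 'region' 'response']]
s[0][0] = 'percentage'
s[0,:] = ['percentage', 'basket', 'unit']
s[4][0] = 'outcome'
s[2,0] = 'fact'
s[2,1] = 'response'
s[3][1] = 'conversation'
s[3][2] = 'cell'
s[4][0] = 'outcome'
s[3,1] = 'conversation'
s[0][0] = 'percentage'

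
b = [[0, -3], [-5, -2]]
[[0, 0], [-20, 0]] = b@[[4, 0], [0, 0]]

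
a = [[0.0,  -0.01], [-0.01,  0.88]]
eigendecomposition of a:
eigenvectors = [[-1.00, 0.01], [-0.01, -1.00]]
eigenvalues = [-0.0, 0.88]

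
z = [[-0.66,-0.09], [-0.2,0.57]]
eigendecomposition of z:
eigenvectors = [[-0.99, 0.07],[-0.16, -1.0]]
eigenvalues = [-0.67, 0.58]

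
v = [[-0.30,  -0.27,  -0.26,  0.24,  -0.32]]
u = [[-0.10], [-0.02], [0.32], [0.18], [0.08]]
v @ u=[[-0.03]]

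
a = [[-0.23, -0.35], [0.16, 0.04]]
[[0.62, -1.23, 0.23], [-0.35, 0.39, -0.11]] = a@[[-2.12, 1.90, -0.65], [-0.39, 2.26, -0.22]]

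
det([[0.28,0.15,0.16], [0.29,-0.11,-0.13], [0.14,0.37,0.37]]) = 0.003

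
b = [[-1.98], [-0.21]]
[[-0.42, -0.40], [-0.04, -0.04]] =b@[[0.21,0.2]]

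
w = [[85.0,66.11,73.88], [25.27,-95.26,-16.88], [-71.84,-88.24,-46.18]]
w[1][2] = -16.88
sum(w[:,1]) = -117.39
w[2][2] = -46.18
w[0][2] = 73.88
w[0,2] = 73.88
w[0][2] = 73.88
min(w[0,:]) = 66.11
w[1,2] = -16.88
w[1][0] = 25.27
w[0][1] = 66.11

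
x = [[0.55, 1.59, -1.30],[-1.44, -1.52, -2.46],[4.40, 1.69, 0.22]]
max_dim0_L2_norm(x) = 4.66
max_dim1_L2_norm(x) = 4.72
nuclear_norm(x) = 9.38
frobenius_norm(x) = 6.10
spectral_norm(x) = 5.32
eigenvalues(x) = [(0.43+3.51j), (0.43-3.51j), (-1.61+0j)]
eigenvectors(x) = [[(0.18+0.43j), 0.18-0.43j, -0.45+0.00j], [-0.38+0.36j, (-0.38-0.36j), (0.85+0j)], [(0.71+0j), 0.71-0.00j, 0.29+0.00j]]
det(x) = -20.13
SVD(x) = [[-0.18, -0.58, -0.79],[0.46, -0.76, 0.45],[-0.87, -0.29, 0.4]] @ diag([5.315430459917908, 2.6233488853398375, 1.4439320107134954]) @ [[-0.86, -0.46, -0.21], [-0.18, -0.09, 0.98], [0.47, -0.88, 0.00]]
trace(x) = -0.75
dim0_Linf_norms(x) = [4.4, 1.69, 2.46]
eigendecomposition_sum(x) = [[0.49+1.25j, 0.55+0.49j, (-0.84+0.51j)], [-1.12+1.02j, -0.29+0.77j, (-0.88-0.67j)], [(2.06+0.05j), 1.01-0.49j, (0.23+1.48j)]] + [[(0.49-1.25j),0.55-0.49j,(-0.84-0.51j)],[(-1.12-1.02j),-0.29-0.77j,-0.88+0.67j],[2.06-0.05j,(1.01+0.49j),0.23-1.48j]] + [[(-0.42+0j), (0.5+0j), 0.37+0.00j], [(0.8-0j), (-0.95-0j), -0.70-0.00j], [(0.28-0j), (-0.33-0j), (-0.24-0j)]]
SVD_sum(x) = [[0.81, 0.43, 0.19], [-2.12, -1.13, -0.51], [3.99, 2.13, 0.95]] + [[0.28, 0.14, -1.49],[0.37, 0.19, -1.96],[0.14, 0.07, -0.73]] + [[-0.54, 1.01, -0.0],[0.31, -0.58, 0.00],[0.27, -0.51, 0.0]]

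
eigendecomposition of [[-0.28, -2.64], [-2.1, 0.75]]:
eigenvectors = [[-0.81, 0.67], [-0.58, -0.74]]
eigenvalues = [-2.18, 2.65]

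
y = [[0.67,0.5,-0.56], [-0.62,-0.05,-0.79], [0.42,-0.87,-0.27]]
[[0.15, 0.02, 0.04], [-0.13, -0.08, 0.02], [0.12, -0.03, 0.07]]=y @ [[0.23, 0.05, 0.04], [-0.02, 0.04, -0.04], [-0.01, 0.06, -0.06]]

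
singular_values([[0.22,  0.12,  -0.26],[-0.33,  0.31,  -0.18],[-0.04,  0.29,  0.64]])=[0.74, 0.49, 0.29]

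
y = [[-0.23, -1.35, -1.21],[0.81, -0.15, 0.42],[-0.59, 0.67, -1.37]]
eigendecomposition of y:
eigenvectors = [[(-0.34+0j),  (-0.79+0j),  (-0.79-0j)], [0.37+0.00j,  (-0.1+0.52j),  (-0.1-0.52j)], [(-0.87+0j),  (0.31+0.04j),  (0.31-0.04j)]]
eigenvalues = [(-1.88+0j), (0.07+0.95j), (0.07-0.95j)]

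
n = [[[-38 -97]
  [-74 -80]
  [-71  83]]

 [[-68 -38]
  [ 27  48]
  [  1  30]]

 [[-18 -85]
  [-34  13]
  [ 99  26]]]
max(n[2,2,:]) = 99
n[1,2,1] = 30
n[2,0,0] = -18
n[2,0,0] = -18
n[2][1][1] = 13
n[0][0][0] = -38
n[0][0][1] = -97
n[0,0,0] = -38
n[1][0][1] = -38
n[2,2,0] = 99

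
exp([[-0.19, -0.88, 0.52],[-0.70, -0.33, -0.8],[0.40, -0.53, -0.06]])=[[1.27, -0.98, 0.89], [-0.82, 1.23, -0.99], [0.61, -0.70, 1.32]]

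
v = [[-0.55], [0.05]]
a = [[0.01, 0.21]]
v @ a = [[-0.01, -0.12], [0.0, 0.01]]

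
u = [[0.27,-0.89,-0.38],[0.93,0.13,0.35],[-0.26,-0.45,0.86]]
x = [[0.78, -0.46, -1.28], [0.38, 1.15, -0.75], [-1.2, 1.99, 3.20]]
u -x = [[-0.51,-0.43,0.90], [0.55,-1.02,1.10], [0.94,-2.44,-2.34]]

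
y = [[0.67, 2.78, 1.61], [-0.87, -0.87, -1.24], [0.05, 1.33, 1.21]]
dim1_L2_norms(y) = [3.28, 1.75, 1.8]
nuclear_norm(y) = 5.25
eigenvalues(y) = [(0.27+1.68j), (0.27-1.68j), (0.47+0j)]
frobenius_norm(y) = 4.13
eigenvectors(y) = [[-0.75+0.00j, (-0.75-0j), (-0.47+0j)], [0.32-0.44j, (0.32+0.44j), -0.42+0.00j], [(-0.36-0.03j), (-0.36+0.03j), 0.78+0.00j]]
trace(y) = 1.01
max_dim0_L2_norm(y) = 3.2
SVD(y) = [[-0.81, -0.36, -0.46], [0.40, -0.92, 0.03], [-0.43, -0.16, 0.89]] @ diag([4.03243508557307, 0.7801445586380411, 0.4325988306349836]) @ [[-0.23, -0.79, -0.58], [0.70, -0.54, 0.47], [-0.68, -0.3, 0.67]]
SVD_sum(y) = [[0.73, 2.57, 1.88], [-0.36, -1.25, -0.92], [0.39, 1.38, 1.01]] + [[-0.20, 0.15, -0.13], [-0.50, 0.39, -0.33], [-0.08, 0.07, -0.06]] + [[0.13, 0.06, -0.13], [-0.01, -0.0, 0.01], [-0.26, -0.11, 0.26]]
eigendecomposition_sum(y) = [[0.28+0.62j, 1.38-0.25j, 0.91+0.24j],[-0.48-0.10j, (-0.44+0.91j), (-0.53+0.43j)],[(0.11+0.31j), 0.68-0.07j, (0.43+0.15j)]] + [[(0.28-0.62j), 1.38+0.25j, (0.91-0.24j)], [(-0.48+0.1j), -0.44-0.91j, (-0.53-0.43j)], [0.11-0.31j, (0.68+0.07j), 0.43-0.15j]] + [[(0.11+0j), (0.01-0j), (-0.21-0j)], [0.10+0.00j, 0.01-0.00j, -0.19-0.00j], [-0.18-0.00j, (-0.02+0j), 0.35+0.00j]]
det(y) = 1.36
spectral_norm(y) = 4.03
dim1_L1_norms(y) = [5.06, 2.98, 2.59]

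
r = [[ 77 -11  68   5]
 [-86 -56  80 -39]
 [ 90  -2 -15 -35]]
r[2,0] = 90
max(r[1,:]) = 80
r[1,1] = -56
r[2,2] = -15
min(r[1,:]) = -86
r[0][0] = 77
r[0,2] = 68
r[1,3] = -39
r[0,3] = 5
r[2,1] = -2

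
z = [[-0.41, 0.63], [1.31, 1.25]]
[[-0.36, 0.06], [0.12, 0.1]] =z @ [[0.39,-0.01], [-0.31,0.09]]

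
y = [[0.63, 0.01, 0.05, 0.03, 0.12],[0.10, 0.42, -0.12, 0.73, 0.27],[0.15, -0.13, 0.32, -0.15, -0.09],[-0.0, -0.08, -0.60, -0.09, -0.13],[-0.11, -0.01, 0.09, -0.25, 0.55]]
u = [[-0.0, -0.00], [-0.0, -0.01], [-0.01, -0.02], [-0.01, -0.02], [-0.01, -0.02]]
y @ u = [[-0.0, -0.0], [-0.01, -0.02], [-0.0, -0.0], [0.01, 0.02], [-0.00, -0.01]]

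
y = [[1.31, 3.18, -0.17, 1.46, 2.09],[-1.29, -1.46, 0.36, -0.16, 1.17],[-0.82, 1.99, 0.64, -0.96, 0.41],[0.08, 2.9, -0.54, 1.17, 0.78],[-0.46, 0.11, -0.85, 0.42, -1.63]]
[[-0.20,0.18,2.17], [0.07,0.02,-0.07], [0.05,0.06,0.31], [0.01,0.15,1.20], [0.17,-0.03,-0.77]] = y @ [[-0.14, -0.03, 0.21], [0.01, 0.03, 0.22], [0.19, 0.07, -0.04], [0.16, 0.08, 0.13], [-0.12, 0.01, 0.48]]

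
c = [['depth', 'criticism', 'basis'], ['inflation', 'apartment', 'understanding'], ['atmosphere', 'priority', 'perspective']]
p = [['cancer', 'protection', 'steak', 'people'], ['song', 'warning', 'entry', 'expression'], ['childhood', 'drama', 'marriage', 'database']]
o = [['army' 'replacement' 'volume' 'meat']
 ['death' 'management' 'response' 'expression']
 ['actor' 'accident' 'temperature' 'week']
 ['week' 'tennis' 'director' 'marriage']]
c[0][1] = 'criticism'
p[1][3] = 'expression'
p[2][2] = 'marriage'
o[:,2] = ['volume', 'response', 'temperature', 'director']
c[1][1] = 'apartment'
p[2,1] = 'drama'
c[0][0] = 'depth'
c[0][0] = 'depth'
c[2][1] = 'priority'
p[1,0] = 'song'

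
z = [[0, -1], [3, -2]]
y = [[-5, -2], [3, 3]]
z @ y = [[-3, -3], [-21, -12]]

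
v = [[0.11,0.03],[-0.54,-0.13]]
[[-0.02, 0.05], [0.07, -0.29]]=v @ [[-0.02, 0.84], [-0.46, -1.26]]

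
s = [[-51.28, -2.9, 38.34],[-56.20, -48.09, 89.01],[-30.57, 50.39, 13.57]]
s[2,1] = 50.39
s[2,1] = 50.39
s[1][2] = 89.01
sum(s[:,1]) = -0.6000000000000014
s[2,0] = -30.57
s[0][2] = 38.34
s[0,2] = 38.34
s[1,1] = -48.09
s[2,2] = 13.57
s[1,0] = -56.2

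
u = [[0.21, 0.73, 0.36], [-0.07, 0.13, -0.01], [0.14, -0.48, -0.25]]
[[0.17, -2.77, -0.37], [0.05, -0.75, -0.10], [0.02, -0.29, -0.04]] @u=[[0.18, -0.06, 0.18], [0.05, -0.01, 0.05], [0.02, -0.00, 0.02]]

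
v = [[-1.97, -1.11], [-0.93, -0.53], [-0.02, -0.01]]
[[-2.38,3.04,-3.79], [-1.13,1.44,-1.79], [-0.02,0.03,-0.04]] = v @ [[1.00, -0.82, 2.28], [0.37, -1.28, -0.63]]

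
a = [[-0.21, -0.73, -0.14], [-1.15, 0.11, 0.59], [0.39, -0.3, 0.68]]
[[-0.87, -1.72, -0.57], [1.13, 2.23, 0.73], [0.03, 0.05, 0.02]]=a @ [[-0.45, -0.89, -0.29], [1.17, 2.31, 0.76], [0.82, 1.61, 0.53]]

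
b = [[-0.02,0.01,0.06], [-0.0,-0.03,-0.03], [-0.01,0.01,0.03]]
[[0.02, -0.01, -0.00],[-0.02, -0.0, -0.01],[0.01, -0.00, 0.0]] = b @ [[0.15, 0.21, 0.15], [0.23, 0.28, 0.32], [0.36, -0.18, -0.02]]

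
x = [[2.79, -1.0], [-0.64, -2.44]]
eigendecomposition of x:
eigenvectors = [[0.99,  0.18], [-0.12,  0.98]]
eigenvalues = [2.91, -2.56]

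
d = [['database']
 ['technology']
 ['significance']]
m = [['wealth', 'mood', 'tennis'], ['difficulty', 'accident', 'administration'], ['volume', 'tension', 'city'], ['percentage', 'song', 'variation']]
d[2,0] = 'significance'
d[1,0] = 'technology'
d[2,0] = 'significance'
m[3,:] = ['percentage', 'song', 'variation']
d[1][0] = 'technology'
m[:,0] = ['wealth', 'difficulty', 'volume', 'percentage']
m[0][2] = 'tennis'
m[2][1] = 'tension'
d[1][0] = 'technology'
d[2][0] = 'significance'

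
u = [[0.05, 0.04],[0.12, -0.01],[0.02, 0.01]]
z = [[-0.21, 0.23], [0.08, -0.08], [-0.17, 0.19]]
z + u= [[-0.16, 0.27], [0.20, -0.09], [-0.15, 0.2]]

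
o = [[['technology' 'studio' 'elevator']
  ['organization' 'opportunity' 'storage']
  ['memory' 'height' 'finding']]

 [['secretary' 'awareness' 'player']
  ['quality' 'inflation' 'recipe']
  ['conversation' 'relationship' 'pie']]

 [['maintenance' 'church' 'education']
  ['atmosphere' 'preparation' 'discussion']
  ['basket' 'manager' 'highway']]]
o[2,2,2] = 'highway'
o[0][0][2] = 'elevator'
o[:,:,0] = [['technology', 'organization', 'memory'], ['secretary', 'quality', 'conversation'], ['maintenance', 'atmosphere', 'basket']]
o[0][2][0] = 'memory'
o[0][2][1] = 'height'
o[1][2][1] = 'relationship'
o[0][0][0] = 'technology'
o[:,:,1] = [['studio', 'opportunity', 'height'], ['awareness', 'inflation', 'relationship'], ['church', 'preparation', 'manager']]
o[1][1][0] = 'quality'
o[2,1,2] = 'discussion'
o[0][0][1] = 'studio'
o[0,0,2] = 'elevator'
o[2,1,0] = 'atmosphere'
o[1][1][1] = 'inflation'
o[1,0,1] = 'awareness'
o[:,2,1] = ['height', 'relationship', 'manager']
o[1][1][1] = 'inflation'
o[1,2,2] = 'pie'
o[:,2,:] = [['memory', 'height', 'finding'], ['conversation', 'relationship', 'pie'], ['basket', 'manager', 'highway']]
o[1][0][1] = 'awareness'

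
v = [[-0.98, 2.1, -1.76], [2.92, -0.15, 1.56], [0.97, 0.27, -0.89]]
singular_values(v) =[3.97, 2.18, 0.84]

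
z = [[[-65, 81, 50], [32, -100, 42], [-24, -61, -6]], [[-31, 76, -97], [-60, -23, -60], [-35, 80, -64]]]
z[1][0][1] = 76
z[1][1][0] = -60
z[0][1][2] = 42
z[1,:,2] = [-97, -60, -64]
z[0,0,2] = 50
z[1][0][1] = 76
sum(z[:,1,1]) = -123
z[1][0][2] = -97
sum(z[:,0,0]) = -96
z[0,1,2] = 42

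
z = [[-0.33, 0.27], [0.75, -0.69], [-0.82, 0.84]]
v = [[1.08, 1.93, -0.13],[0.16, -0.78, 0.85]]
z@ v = [[-0.31, -0.85, 0.27], [0.70, 1.99, -0.68], [-0.75, -2.24, 0.82]]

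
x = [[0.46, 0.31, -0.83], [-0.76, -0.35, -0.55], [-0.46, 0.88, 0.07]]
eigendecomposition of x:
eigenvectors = [[-0.79+0.00j, 0.11-0.42j, (0.11+0.42j)], [0.20+0.00j, 0.69+0.00j, (0.69-0j)], [(0.58+0j), (-0.08-0.57j), -0.08+0.57j]]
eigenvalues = [(1+0j), (-0.41+0.91j), (-0.41-0.91j)]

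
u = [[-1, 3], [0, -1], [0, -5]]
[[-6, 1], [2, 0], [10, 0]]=u@[[0, -1], [-2, 0]]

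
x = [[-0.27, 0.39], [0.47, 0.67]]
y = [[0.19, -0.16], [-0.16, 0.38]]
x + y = [[-0.08, 0.23], [0.31, 1.05]]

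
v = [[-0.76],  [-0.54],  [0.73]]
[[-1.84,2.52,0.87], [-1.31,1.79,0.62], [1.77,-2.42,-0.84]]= v @ [[2.42, -3.32, -1.15]]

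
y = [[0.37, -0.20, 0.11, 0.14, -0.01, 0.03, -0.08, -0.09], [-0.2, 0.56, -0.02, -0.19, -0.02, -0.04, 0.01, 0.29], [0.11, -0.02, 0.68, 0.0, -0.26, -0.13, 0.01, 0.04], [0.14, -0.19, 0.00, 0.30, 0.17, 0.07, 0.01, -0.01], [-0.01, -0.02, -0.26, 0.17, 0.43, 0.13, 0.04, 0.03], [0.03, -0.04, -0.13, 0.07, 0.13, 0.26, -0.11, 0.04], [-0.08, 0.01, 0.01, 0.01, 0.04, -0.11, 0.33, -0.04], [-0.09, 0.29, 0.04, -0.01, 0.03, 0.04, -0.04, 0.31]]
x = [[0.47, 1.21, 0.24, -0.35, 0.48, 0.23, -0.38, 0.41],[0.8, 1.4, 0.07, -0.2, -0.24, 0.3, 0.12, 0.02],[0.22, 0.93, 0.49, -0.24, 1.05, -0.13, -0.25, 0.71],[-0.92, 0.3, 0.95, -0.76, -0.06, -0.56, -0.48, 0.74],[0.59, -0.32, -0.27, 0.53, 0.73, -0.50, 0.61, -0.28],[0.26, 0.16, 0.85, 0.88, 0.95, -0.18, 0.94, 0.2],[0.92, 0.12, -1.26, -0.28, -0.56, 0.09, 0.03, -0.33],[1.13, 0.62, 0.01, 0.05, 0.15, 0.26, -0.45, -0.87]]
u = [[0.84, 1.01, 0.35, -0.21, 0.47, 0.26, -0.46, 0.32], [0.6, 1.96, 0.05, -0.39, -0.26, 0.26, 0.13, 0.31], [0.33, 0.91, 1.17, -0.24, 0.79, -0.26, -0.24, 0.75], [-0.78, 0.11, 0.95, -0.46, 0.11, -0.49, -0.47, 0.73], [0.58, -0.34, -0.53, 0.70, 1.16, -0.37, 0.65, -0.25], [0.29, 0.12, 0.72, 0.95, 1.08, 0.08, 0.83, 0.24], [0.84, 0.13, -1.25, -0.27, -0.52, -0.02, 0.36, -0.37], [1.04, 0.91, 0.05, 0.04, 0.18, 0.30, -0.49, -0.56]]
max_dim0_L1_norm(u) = 5.49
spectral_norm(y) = 0.94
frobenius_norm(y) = 1.48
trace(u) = 4.55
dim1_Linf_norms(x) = [1.21, 1.4, 1.05, 0.95, 0.73, 0.95, 1.26, 1.13]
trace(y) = 3.24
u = x + y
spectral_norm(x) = 2.78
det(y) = 0.00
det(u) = -0.13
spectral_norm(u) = 3.16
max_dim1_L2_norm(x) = 1.87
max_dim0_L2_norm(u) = 2.58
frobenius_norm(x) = 4.78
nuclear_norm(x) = 10.54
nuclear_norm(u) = 11.09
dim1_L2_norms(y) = [0.47, 0.69, 0.75, 0.42, 0.55, 0.35, 0.36, 0.44]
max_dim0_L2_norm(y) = 0.75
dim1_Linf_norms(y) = [0.37, 0.56, 0.68, 0.3, 0.43, 0.26, 0.33, 0.31]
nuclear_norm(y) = 3.24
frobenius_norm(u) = 5.06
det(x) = -0.00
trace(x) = 1.31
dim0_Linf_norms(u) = [1.04, 1.96, 1.25, 0.95, 1.16, 0.49, 0.83, 0.75]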